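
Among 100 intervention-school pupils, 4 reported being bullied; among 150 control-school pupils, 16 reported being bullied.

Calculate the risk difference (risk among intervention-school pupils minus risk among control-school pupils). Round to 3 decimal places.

risk, intervention-school pupils = 4/100 = 0.04000
risk, control-school pupils = 16/150 = 0.10667
risk difference = 0.04000 − 0.10667 = -0.067

RD = -0.067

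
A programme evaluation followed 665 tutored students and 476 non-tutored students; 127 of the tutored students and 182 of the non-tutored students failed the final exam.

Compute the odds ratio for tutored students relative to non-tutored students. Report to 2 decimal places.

OR = (127 × 294) / (538 × 182) = 37338/97916 ≈ 0.38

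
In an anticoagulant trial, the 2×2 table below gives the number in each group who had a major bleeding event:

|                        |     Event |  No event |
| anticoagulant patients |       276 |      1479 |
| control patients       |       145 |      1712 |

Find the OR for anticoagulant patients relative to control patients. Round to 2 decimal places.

2.20

odds, anticoagulant patients = 276/1479 = 0.1866
odds, control patients = 145/1712 = 0.0847
OR = 0.1866 / 0.0847 = 2.20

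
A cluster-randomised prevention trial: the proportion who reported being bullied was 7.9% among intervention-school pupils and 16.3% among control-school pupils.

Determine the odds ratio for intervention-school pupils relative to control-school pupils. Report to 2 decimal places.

odds, intervention-school pupils = 0.0790/0.9210 = 0.0858
odds, control-school pupils = 0.1630/0.8370 = 0.1947
OR = 0.0858 / 0.1947 = 0.44

0.44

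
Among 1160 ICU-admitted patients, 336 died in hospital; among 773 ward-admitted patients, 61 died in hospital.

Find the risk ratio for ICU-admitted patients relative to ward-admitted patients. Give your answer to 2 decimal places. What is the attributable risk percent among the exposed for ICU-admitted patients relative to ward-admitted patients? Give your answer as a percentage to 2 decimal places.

RR = 3.67; AR% = 72.76%

risk, ICU-admitted patients = 336/1160 = 0.2897
risk, ward-admitted patients = 61/773 = 0.0789
RR = 0.2897 / 0.0789 = 3.67
AR% = (0.2897 − 0.0789) / 0.2897 = 0.7276 → 72.76%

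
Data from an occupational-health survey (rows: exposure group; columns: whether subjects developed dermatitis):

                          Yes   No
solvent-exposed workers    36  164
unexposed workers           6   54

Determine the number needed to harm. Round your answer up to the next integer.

13

risk, solvent-exposed workers = 36/200 = 0.180000
risk, unexposed workers = 6/60 = 0.100000
absolute risk difference = 0.080000
1 / 0.080000 = 12.500 → round up → 13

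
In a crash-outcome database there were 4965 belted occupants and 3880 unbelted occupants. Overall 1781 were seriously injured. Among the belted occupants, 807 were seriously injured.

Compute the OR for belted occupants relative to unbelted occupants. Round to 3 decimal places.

OR ≈ 0.579

belted occupants without the outcome: 4965 − 807 = 4158
unbelted occupants with the outcome: 1781 − 807 = 974
unbelted occupants without the outcome: 3880 − 974 = 2906
odds, belted occupants = 807/4158 = 0.1941
odds, unbelted occupants = 974/2906 = 0.3352
OR = 0.1941 / 0.3352 = 0.579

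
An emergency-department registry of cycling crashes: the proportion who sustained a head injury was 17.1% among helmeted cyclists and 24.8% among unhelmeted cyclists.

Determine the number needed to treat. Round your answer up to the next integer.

13

absolute risk difference = 0.077000
1 / 0.077000 = 12.987 → round up → 13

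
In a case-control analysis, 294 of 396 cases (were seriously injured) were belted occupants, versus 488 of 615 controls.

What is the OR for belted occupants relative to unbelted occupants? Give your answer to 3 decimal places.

OR = (294 × 127) / (488 × 102) = 37338/49776 ≈ 0.750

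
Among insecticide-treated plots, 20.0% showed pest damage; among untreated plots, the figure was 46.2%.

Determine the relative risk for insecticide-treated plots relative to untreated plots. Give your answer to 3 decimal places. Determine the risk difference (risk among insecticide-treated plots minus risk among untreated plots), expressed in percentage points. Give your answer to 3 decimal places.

RR = 0.2000 / 0.4620 = 0.433
risk difference = 0.2000 − 0.4620 = -0.2620 → -26.200 percentage points

RR = 0.433; RD = -26.200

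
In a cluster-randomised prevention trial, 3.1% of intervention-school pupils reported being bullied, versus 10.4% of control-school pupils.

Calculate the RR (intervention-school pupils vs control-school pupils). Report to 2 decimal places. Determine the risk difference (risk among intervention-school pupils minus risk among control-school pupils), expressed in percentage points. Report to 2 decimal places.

RR = 0.03100 / 0.10400 = 0.30
risk difference = 0.03100 − 0.10400 = -0.07300 → -7.30 percentage points

RR = 0.30; RD = -7.30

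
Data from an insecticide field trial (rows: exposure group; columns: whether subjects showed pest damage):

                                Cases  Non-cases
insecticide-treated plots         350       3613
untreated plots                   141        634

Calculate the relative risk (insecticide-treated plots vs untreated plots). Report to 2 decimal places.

RR ≈ 0.49

risk, insecticide-treated plots = 350/3963 = 0.0883
risk, untreated plots = 141/775 = 0.1819
RR = 0.0883 / 0.1819 = 0.49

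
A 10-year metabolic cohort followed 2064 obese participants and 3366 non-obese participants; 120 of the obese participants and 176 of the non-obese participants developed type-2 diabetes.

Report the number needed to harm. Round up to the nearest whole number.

risk, obese participants = 120/2064 = 0.058140
risk, non-obese participants = 176/3366 = 0.052288
absolute risk difference = 0.005852
1 / 0.005852 = 170.882 → round up → 171

171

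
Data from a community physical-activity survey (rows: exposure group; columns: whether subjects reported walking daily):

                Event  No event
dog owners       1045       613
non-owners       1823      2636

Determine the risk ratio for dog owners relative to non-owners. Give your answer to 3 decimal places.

risk, dog owners = 1045/1658 = 0.6303
risk, non-owners = 1823/4459 = 0.4088
RR = 0.6303 / 0.4088 = 1.542

RR ≈ 1.542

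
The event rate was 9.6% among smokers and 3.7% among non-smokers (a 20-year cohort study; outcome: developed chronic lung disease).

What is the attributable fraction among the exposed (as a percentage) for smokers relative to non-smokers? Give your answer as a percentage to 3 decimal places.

AR% = (0.09600 − 0.03700) / 0.09600 = 0.6146 → 61.458%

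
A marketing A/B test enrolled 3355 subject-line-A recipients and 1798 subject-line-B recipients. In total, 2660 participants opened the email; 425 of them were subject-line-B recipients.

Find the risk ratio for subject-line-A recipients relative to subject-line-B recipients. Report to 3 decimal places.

RR ≈ 2.818

subject-line-A recipients with the outcome: 2660 − 425 = 2235
subject-line-A recipients without the outcome: 3355 − 2235 = 1120
subject-line-B recipients without the outcome: 1798 − 425 = 1373
risk, subject-line-A recipients = 2235/3355 = 0.6662
risk, subject-line-B recipients = 425/1798 = 0.2364
RR = 0.6662 / 0.2364 = 2.818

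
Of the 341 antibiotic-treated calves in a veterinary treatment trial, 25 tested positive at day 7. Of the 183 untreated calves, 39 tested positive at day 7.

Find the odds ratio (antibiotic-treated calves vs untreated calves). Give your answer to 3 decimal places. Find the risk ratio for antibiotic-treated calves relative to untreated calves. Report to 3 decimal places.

odds, antibiotic-treated calves = 25/316 = 0.0791
odds, untreated calves = 39/144 = 0.2708
OR = 0.0791 / 0.2708 = 0.292
risk, antibiotic-treated calves = 25/341 = 0.0733
risk, untreated calves = 39/183 = 0.2131
RR = 0.0733 / 0.2131 = 0.344

OR = 0.292; RR = 0.344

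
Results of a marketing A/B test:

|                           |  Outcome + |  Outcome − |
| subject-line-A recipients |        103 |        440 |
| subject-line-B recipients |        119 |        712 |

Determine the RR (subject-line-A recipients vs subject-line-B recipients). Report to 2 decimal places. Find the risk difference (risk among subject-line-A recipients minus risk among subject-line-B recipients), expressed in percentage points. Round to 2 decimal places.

risk, subject-line-A recipients = 103/543 = 0.1897
risk, subject-line-B recipients = 119/831 = 0.1432
RR = 0.1897 / 0.1432 = 1.32
risk difference = 0.1897 − 0.1432 = 0.0465 → 4.65 percentage points

RR = 1.32; RD = 4.65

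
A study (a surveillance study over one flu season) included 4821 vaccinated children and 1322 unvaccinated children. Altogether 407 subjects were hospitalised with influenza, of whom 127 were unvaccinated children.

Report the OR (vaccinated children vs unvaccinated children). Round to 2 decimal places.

vaccinated children with the outcome: 407 − 127 = 280
vaccinated children without the outcome: 4821 − 280 = 4541
unvaccinated children without the outcome: 1322 − 127 = 1195
OR = (280 × 1195) / (4541 × 127) = 334600/576707 ≈ 0.58

0.58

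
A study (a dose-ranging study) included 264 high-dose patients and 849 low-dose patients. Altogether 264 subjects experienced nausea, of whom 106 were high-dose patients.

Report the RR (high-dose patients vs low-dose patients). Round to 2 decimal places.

2.16

high-dose patients without the outcome: 264 − 106 = 158
low-dose patients with the outcome: 264 − 106 = 158
low-dose patients without the outcome: 849 − 158 = 691
risk, high-dose patients = 106/264 = 0.4015
risk, low-dose patients = 158/849 = 0.1861
RR = 0.4015 / 0.1861 = 2.16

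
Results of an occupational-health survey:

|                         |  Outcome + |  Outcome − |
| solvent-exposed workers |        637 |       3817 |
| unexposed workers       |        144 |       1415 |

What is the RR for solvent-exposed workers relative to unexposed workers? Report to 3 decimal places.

1.548

risk, solvent-exposed workers = 637/4454 = 0.1430
risk, unexposed workers = 144/1559 = 0.0924
RR = 0.1430 / 0.0924 = 1.548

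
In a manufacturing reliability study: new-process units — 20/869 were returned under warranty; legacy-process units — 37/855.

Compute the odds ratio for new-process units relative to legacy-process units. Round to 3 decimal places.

OR: 0.521

odds, new-process units = 20/849 = 0.02356
odds, legacy-process units = 37/818 = 0.04523
OR = 0.02356 / 0.04523 = 0.521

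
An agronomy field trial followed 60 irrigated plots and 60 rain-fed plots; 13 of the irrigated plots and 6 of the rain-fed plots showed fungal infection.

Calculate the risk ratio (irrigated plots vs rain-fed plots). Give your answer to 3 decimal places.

risk, irrigated plots = 13/60 = 0.2167
risk, rain-fed plots = 6/60 = 0.1000
RR = 0.2167 / 0.1000 = 2.167

RR: 2.167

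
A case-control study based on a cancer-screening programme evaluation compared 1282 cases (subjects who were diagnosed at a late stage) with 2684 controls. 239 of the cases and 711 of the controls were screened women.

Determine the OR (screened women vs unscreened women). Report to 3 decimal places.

OR = (239 × 1973) / (711 × 1043) = 471547/741573 ≈ 0.636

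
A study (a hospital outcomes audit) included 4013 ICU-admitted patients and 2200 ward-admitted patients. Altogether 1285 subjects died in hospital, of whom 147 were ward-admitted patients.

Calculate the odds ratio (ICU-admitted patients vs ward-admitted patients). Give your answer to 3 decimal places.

OR ≈ 5.528

ICU-admitted patients with the outcome: 1285 − 147 = 1138
ICU-admitted patients without the outcome: 4013 − 1138 = 2875
ward-admitted patients without the outcome: 2200 − 147 = 2053
OR = (1138 × 2053) / (2875 × 147) = 2336314/422625 ≈ 5.528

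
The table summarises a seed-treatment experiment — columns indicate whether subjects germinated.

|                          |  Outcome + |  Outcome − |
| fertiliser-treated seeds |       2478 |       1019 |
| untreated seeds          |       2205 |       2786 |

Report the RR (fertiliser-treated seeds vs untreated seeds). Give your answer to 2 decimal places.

RR: 1.60

risk, fertiliser-treated seeds = 2478/3497 = 0.7086
risk, untreated seeds = 2205/4991 = 0.4418
RR = 0.7086 / 0.4418 = 1.60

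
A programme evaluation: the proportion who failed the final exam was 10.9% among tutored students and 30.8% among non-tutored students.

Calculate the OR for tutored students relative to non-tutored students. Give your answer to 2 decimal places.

OR: 0.27

odds, tutored students = 0.1090/0.8910 = 0.1223
odds, non-tutored students = 0.3080/0.6920 = 0.4451
OR = 0.1223 / 0.4451 = 0.27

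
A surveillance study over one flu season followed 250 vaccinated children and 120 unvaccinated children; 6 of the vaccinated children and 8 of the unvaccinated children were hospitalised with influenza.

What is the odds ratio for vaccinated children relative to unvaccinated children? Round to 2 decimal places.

OR = (6 × 112) / (244 × 8) = 672/1952 ≈ 0.34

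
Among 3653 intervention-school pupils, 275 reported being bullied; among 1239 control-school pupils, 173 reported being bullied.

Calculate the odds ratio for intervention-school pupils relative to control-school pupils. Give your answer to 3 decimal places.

0.502

odds, intervention-school pupils = 275/3378 = 0.0814
odds, control-school pupils = 173/1066 = 0.1623
OR = 0.0814 / 0.1623 = 0.502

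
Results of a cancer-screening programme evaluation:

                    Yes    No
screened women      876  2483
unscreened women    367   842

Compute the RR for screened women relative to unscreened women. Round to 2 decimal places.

risk, screened women = 876/3359 = 0.2608
risk, unscreened women = 367/1209 = 0.3036
RR = 0.2608 / 0.3036 = 0.86

RR ≈ 0.86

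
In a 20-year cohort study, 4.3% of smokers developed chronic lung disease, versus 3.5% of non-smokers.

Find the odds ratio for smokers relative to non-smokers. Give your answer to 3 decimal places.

OR: 1.239

odds, smokers = 0.04300/0.95700 = 0.04493
odds, non-smokers = 0.03500/0.96500 = 0.03627
OR = 0.04493 / 0.03627 = 1.239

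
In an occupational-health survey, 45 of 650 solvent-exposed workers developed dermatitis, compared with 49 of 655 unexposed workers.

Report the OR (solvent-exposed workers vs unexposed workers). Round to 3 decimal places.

odds, solvent-exposed workers = 45/605 = 0.0744
odds, unexposed workers = 49/606 = 0.0809
OR = 0.0744 / 0.0809 = 0.920

0.920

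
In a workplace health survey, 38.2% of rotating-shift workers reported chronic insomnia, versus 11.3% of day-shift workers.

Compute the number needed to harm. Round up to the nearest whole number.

4

absolute risk difference = 0.269000
1 / 0.269000 = 3.717 → round up → 4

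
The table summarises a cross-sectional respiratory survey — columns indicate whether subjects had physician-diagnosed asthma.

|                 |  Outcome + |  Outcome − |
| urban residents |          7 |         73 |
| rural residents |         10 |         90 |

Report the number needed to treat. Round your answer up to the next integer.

80

risk, urban residents = 7/80 = 0.087500
risk, rural residents = 10/100 = 0.100000
absolute risk difference = 0.012500
1 / 0.012500 = 80.000 → round up → 80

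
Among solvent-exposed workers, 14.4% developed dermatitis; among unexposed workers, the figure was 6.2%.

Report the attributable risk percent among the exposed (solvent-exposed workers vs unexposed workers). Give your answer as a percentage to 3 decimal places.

AR% = (0.1440 − 0.0620) / 0.1440 = 0.5694 → 56.944%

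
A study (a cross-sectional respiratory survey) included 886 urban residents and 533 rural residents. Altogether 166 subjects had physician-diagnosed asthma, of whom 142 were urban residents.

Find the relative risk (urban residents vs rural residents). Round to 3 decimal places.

3.559

urban residents without the outcome: 886 − 142 = 744
rural residents with the outcome: 166 − 142 = 24
rural residents without the outcome: 533 − 24 = 509
risk, urban residents = 142/886 = 0.16027
risk, rural residents = 24/533 = 0.04503
RR = 0.16027 / 0.04503 = 3.559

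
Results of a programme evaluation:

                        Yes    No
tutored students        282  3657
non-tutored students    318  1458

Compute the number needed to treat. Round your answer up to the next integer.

risk, tutored students = 282/3939 = 0.071592
risk, non-tutored students = 318/1776 = 0.179054
absolute risk difference = 0.107462
1 / 0.107462 = 9.306 → round up → 10

NNT = 10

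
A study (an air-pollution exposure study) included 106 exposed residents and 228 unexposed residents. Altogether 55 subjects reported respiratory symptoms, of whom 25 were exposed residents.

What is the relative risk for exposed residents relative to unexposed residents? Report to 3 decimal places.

1.792

exposed residents without the outcome: 106 − 25 = 81
unexposed residents with the outcome: 55 − 25 = 30
unexposed residents without the outcome: 228 − 30 = 198
risk, exposed residents = 25/106 = 0.2358
risk, unexposed residents = 30/228 = 0.1316
RR = 0.2358 / 0.1316 = 1.792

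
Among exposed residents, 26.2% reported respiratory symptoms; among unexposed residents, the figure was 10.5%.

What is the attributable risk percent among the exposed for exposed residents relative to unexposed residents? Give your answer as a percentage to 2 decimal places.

AR% = (0.2620 − 0.1050) / 0.2620 = 0.5992 → 59.92%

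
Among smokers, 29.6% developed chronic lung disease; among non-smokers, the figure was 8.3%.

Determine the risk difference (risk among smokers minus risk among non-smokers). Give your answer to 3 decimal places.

risk difference = 0.2960 − 0.0830 = 0.213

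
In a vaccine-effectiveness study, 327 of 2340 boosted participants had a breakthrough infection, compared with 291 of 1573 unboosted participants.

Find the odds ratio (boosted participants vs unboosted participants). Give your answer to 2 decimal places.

OR = (327 × 1282) / (2013 × 291) = 419214/585783 ≈ 0.72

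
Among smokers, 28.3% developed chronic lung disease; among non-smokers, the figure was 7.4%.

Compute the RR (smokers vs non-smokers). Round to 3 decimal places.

RR = 0.2830 / 0.0740 = 3.824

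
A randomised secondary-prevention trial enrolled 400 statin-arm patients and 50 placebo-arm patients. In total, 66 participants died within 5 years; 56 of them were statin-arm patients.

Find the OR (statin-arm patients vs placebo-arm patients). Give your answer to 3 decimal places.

statin-arm patients without the outcome: 400 − 56 = 344
placebo-arm patients with the outcome: 66 − 56 = 10
placebo-arm patients without the outcome: 50 − 10 = 40
OR = (56 × 40) / (344 × 10) = 2240/3440 ≈ 0.651

0.651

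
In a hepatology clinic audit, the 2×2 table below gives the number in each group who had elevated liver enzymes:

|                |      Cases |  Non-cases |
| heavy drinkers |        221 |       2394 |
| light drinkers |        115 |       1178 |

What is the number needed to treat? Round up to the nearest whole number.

risk, heavy drinkers = 221/2615 = 0.084512
risk, light drinkers = 115/1293 = 0.088940
absolute risk difference = 0.004428
1 / 0.004428 = 225.836 → round up → 226

226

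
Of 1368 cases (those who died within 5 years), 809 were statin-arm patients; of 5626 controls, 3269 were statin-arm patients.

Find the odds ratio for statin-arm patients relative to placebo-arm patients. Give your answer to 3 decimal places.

OR = (809 × 2357) / (3269 × 559) = 1906813/1827371 ≈ 1.043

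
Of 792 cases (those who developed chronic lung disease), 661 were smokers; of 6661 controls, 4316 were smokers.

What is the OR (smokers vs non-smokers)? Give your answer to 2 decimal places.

OR = (661 × 2345) / (4316 × 131) = 1550045/565396 ≈ 2.74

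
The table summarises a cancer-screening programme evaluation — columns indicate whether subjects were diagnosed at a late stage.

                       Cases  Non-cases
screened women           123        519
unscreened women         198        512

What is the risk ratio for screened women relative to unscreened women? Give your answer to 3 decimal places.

risk, screened women = 123/642 = 0.1916
risk, unscreened women = 198/710 = 0.2789
RR = 0.1916 / 0.2789 = 0.687

RR ≈ 0.687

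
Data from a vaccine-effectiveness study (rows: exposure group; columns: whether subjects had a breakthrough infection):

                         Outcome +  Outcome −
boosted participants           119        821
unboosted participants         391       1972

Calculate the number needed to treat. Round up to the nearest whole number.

risk, boosted participants = 119/940 = 0.126596
risk, unboosted participants = 391/2363 = 0.165468
absolute risk difference = 0.038872
1 / 0.038872 = 25.725 → round up → 26

26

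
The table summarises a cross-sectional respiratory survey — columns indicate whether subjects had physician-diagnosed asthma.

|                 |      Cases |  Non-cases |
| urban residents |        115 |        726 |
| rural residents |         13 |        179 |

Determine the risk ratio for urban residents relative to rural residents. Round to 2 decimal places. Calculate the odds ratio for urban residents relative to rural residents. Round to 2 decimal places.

risk, urban residents = 115/841 = 0.1367
risk, rural residents = 13/192 = 0.0677
RR = 0.1367 / 0.0677 = 2.02
odds, urban residents = 115/726 = 0.1584
odds, rural residents = 13/179 = 0.0726
OR = 0.1584 / 0.0726 = 2.18

RR = 2.02; OR = 2.18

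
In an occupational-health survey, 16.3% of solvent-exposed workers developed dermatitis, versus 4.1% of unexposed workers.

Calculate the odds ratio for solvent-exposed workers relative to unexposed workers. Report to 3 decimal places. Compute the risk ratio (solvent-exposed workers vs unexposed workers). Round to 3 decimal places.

OR = 4.555; RR = 3.976

odds, solvent-exposed workers = 0.16300/0.83700 = 0.19474
odds, unexposed workers = 0.04100/0.95900 = 0.04275
OR = 0.19474 / 0.04275 = 4.555
RR = 0.16300 / 0.04100 = 3.976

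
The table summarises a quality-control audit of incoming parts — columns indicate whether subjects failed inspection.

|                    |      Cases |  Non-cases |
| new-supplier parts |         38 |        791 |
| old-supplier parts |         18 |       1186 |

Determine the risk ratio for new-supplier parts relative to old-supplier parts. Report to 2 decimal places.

risk, new-supplier parts = 38/829 = 0.04584
risk, old-supplier parts = 18/1204 = 0.01495
RR = 0.04584 / 0.01495 = 3.07

RR ≈ 3.07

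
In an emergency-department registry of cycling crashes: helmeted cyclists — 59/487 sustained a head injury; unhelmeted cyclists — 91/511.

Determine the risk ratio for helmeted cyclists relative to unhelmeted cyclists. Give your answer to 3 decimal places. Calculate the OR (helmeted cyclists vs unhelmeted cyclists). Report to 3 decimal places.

RR = 0.680; OR = 0.636

risk, helmeted cyclists = 59/487 = 0.1211
risk, unhelmeted cyclists = 91/511 = 0.1781
RR = 0.1211 / 0.1781 = 0.680
odds, helmeted cyclists = 59/428 = 0.1379
odds, unhelmeted cyclists = 91/420 = 0.2167
OR = 0.1379 / 0.2167 = 0.636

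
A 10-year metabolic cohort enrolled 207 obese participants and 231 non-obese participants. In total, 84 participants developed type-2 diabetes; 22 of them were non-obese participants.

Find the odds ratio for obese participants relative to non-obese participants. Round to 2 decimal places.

4.06

obese participants with the outcome: 84 − 22 = 62
obese participants without the outcome: 207 − 62 = 145
non-obese participants without the outcome: 231 − 22 = 209
OR = (62 × 209) / (145 × 22) = 12958/3190 ≈ 4.06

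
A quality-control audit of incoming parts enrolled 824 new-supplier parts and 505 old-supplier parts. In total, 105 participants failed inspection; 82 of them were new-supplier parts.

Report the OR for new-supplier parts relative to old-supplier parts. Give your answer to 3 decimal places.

OR = 2.316

new-supplier parts without the outcome: 824 − 82 = 742
old-supplier parts with the outcome: 105 − 82 = 23
old-supplier parts without the outcome: 505 − 23 = 482
odds, new-supplier parts = 82/742 = 0.11051
odds, old-supplier parts = 23/482 = 0.04772
OR = 0.11051 / 0.04772 = 2.316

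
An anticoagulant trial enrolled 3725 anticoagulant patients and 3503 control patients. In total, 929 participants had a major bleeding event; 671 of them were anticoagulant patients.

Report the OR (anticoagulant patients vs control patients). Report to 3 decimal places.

anticoagulant patients without the outcome: 3725 − 671 = 3054
control patients with the outcome: 929 − 671 = 258
control patients without the outcome: 3503 − 258 = 3245
OR = (671 × 3245) / (3054 × 258) = 2177395/787932 ≈ 2.763

OR: 2.763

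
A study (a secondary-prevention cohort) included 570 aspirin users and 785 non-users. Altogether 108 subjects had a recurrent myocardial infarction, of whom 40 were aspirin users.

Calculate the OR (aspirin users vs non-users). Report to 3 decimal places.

aspirin users without the outcome: 570 − 40 = 530
non-users with the outcome: 108 − 40 = 68
non-users without the outcome: 785 − 68 = 717
OR = (40 × 717) / (530 × 68) = 28680/36040 ≈ 0.796

OR = 0.796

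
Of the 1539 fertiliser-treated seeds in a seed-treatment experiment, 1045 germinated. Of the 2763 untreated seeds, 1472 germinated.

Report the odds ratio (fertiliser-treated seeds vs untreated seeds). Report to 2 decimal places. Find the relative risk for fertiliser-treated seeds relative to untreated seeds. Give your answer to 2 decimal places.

OR = 1.86; RR = 1.27

odds, fertiliser-treated seeds = 1045/494 = 2.1154
odds, untreated seeds = 1472/1291 = 1.1402
OR = 2.1154 / 1.1402 = 1.86
risk, fertiliser-treated seeds = 1045/1539 = 0.6790
risk, untreated seeds = 1472/2763 = 0.5328
RR = 0.6790 / 0.5328 = 1.27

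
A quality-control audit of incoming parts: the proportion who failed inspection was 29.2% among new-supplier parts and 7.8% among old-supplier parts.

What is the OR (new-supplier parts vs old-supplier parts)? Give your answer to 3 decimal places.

OR = 4.875

odds, new-supplier parts = 0.2920/0.7080 = 0.4124
odds, old-supplier parts = 0.0780/0.9220 = 0.0846
OR = 0.4124 / 0.0846 = 4.875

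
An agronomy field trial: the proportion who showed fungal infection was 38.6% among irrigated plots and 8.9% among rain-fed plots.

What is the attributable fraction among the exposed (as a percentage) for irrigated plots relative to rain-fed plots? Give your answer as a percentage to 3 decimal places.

AR% = (0.3860 − 0.0890) / 0.3860 = 0.7694 → 76.943%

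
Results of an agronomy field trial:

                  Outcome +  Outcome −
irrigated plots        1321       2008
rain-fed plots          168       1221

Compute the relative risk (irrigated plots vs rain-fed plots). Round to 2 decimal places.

risk, irrigated plots = 1321/3329 = 0.3968
risk, rain-fed plots = 168/1389 = 0.1210
RR = 0.3968 / 0.1210 = 3.28

RR: 3.28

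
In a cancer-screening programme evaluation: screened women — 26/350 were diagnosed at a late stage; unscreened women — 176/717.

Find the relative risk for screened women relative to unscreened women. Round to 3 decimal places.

RR = 0.303

risk, screened women = 26/350 = 0.0743
risk, unscreened women = 176/717 = 0.2455
RR = 0.0743 / 0.2455 = 0.303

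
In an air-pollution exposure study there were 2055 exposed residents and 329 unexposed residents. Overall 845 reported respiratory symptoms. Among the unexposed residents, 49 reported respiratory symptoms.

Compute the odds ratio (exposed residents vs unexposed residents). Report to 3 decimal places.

OR: 3.613

exposed residents with the outcome: 845 − 49 = 796
exposed residents without the outcome: 2055 − 796 = 1259
unexposed residents without the outcome: 329 − 49 = 280
odds, exposed residents = 796/1259 = 0.6322
odds, unexposed residents = 49/280 = 0.1750
OR = 0.6322 / 0.1750 = 3.613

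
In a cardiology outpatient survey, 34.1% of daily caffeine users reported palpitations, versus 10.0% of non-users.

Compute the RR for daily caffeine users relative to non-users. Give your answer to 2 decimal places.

RR = 0.3410 / 0.1000 = 3.41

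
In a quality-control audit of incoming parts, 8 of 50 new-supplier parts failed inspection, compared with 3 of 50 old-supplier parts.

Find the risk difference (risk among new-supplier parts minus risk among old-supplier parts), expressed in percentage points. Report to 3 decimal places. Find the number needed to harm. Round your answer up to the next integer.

risk, new-supplier parts = 8/50 = 0.1600
risk, old-supplier parts = 3/50 = 0.0600
risk difference = 0.1600 − 0.0600 = 0.1000 → 10.000 percentage points
absolute risk difference = 0.100000
1 / 0.100000 = 10.000 → round up → 10

RD = 10.000; NNH = 10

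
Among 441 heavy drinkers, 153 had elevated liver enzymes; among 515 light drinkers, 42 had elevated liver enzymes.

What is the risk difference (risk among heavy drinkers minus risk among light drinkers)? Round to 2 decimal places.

risk, heavy drinkers = 153/441 = 0.3469
risk, light drinkers = 42/515 = 0.0816
risk difference = 0.3469 − 0.0816 = 0.27

0.27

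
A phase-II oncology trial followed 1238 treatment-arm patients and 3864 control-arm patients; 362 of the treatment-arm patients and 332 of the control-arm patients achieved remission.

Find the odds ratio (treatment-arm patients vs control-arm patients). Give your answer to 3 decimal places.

OR = (362 × 3532) / (876 × 332) = 1278584/290832 ≈ 4.396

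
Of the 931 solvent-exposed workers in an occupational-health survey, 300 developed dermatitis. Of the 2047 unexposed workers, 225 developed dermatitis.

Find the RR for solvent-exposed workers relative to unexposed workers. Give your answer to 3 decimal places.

risk, solvent-exposed workers = 300/931 = 0.3222
risk, unexposed workers = 225/2047 = 0.1099
RR = 0.3222 / 0.1099 = 2.932

RR ≈ 2.932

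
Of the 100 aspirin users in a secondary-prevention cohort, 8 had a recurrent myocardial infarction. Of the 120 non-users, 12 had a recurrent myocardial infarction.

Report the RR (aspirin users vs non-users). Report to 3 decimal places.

risk, aspirin users = 8/100 = 0.0800
risk, non-users = 12/120 = 0.1000
RR = 0.0800 / 0.1000 = 0.800

RR ≈ 0.800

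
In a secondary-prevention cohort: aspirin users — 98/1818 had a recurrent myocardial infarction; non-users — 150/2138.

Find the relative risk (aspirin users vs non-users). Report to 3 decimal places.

RR = 0.768

risk, aspirin users = 98/1818 = 0.0539
risk, non-users = 150/2138 = 0.0702
RR = 0.0539 / 0.0702 = 0.768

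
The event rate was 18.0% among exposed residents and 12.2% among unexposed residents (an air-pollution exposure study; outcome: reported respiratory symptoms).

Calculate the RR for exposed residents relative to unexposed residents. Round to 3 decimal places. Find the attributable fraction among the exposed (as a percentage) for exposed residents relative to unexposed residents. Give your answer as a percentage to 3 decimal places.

RR = 0.1800 / 0.1220 = 1.475
AR% = (0.1800 − 0.1220) / 0.1800 = 0.3222 → 32.222%

RR = 1.475; AR% = 32.222%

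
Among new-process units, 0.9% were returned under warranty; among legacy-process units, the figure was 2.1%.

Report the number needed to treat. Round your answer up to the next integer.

NNT: 84

absolute risk difference = 0.012000
1 / 0.012000 = 83.333 → round up → 84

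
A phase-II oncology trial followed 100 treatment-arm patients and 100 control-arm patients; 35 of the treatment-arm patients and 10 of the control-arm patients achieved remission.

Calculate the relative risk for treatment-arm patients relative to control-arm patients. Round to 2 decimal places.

3.50

risk, treatment-arm patients = 35/100 = 0.3500
risk, control-arm patients = 10/100 = 0.1000
RR = 0.3500 / 0.1000 = 3.50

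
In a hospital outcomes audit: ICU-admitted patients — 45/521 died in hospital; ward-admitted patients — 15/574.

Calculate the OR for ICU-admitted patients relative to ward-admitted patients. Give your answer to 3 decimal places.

OR = (45 × 559) / (476 × 15) = 25155/7140 ≈ 3.523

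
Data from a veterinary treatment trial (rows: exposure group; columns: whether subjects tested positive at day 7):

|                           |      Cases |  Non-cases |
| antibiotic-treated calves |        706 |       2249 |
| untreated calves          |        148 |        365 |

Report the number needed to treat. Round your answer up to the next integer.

21

risk, antibiotic-treated calves = 706/2955 = 0.238917
risk, untreated calves = 148/513 = 0.288499
absolute risk difference = 0.049582
1 / 0.049582 = 20.169 → round up → 21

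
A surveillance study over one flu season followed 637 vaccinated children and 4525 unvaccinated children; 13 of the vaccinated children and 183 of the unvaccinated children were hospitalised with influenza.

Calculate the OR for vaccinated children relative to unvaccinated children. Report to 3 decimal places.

OR = (13 × 4342) / (624 × 183) = 56446/114192 ≈ 0.494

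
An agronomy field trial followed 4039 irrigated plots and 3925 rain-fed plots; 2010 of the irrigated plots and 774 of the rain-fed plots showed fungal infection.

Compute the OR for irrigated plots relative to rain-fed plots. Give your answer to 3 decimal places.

OR = (2010 × 3151) / (2029 × 774) = 6333510/1570446 ≈ 4.033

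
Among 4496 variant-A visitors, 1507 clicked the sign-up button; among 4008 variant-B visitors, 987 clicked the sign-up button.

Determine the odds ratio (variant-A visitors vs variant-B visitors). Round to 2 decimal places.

OR = (1507 × 3021) / (2989 × 987) = 4552647/2950143 ≈ 1.54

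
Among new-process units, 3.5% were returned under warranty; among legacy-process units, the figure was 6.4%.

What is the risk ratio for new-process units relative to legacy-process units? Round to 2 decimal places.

RR = 0.03500 / 0.06400 = 0.55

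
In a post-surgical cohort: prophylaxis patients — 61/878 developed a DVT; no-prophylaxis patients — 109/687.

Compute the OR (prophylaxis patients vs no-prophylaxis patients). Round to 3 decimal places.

OR = (61 × 578) / (817 × 109) = 35258/89053 ≈ 0.396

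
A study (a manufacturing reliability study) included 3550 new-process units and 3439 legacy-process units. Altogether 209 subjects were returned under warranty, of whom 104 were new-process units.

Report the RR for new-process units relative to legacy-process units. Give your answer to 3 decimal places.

new-process units without the outcome: 3550 − 104 = 3446
legacy-process units with the outcome: 209 − 104 = 105
legacy-process units without the outcome: 3439 − 105 = 3334
risk, new-process units = 104/3550 = 0.02930
risk, legacy-process units = 105/3439 = 0.03053
RR = 0.02930 / 0.03053 = 0.960

0.960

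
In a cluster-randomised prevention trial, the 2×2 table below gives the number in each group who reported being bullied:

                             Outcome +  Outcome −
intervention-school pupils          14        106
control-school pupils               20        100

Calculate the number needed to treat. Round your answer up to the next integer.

risk, intervention-school pupils = 14/120 = 0.116667
risk, control-school pupils = 20/120 = 0.166667
absolute risk difference = 0.050000
1 / 0.050000 = 20.000 → round up → 20

20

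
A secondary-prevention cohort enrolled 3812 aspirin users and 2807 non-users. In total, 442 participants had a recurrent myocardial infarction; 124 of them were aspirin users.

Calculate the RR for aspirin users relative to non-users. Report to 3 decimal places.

0.287

aspirin users without the outcome: 3812 − 124 = 3688
non-users with the outcome: 442 − 124 = 318
non-users without the outcome: 2807 − 318 = 2489
risk, aspirin users = 124/3812 = 0.03253
risk, non-users = 318/2807 = 0.11329
RR = 0.03253 / 0.11329 = 0.287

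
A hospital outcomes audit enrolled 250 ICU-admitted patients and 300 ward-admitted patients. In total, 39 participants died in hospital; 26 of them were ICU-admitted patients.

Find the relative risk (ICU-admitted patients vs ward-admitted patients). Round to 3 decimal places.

RR: 2.400

ICU-admitted patients without the outcome: 250 − 26 = 224
ward-admitted patients with the outcome: 39 − 26 = 13
ward-admitted patients without the outcome: 300 − 13 = 287
risk, ICU-admitted patients = 26/250 = 0.10400
risk, ward-admitted patients = 13/300 = 0.04333
RR = 0.10400 / 0.04333 = 2.400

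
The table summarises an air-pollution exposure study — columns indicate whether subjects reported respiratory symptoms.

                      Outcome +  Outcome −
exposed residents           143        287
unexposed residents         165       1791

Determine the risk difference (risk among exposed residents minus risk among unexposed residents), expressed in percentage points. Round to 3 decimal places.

RD ≈ 24.820

risk, exposed residents = 143/430 = 0.3326
risk, unexposed residents = 165/1956 = 0.0844
risk difference = 0.3326 − 0.0844 = 0.2482 → 24.820 percentage points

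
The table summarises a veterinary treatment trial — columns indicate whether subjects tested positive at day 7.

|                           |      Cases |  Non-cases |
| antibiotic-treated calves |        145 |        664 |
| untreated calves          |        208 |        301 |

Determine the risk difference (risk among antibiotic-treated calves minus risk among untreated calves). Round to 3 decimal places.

-0.229

risk, antibiotic-treated calves = 145/809 = 0.1792
risk, untreated calves = 208/509 = 0.4086
risk difference = 0.1792 − 0.4086 = -0.229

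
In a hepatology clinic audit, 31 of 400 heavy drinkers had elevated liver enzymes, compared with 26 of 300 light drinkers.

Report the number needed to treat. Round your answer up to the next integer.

risk, heavy drinkers = 31/400 = 0.077500
risk, light drinkers = 26/300 = 0.086667
absolute risk difference = 0.009167
1 / 0.009167 = 109.087 → round up → 110

NNT ≈ 110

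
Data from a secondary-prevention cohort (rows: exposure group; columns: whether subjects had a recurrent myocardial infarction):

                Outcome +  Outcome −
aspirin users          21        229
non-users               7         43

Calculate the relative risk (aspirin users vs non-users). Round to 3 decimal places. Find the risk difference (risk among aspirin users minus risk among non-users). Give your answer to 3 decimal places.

RR = 0.600; RD = -0.056

risk, aspirin users = 21/250 = 0.0840
risk, non-users = 7/50 = 0.1400
RR = 0.0840 / 0.1400 = 0.600
risk difference = 0.0840 − 0.1400 = -0.056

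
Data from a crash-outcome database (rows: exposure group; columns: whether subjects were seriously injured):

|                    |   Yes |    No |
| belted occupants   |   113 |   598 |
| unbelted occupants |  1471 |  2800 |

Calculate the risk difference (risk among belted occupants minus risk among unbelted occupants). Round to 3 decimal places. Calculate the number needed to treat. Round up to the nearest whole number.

risk, belted occupants = 113/711 = 0.1589
risk, unbelted occupants = 1471/4271 = 0.3444
risk difference = 0.1589 − 0.3444 = -0.185
absolute risk difference = 0.185485
1 / 0.185485 = 5.391 → round up → 6

RD = -0.185; NNT = 6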